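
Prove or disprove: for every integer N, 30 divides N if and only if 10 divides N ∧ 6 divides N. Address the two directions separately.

Both directions hold; the statement is true.

[⇒] If 30 ∣ N, write N = 30q. Since 30 = 3·10, N = 10·(3q), so 10 ∣ N; and since 30 = 5·6, N = 6·(5q), so 6 ∣ N.

[⇐] Suppose 10 ∣ N and 6 ∣ N. Any common multiple of 10 and 6 is a multiple of their lcm; here lcm(10, 6) = 10·6/gcd(10, 6) = 60/2 = 30, so 30 ∣ N.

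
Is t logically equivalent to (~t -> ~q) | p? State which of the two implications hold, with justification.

Only the forward implication holds.

(←) This fails. Under p = F, t = F, q = F, the left side is false but the right side is true.

(→) Assume the antecedent. If p is true, (~t -> ~q) | p reduces to true regardless of the other variables. If p is false, the antecedent forces (p = F, t = T, q = F) or (p = F, t = T, q = T), and (~t -> ~q) | p holds there. Either way (~t -> ~q) | p holds.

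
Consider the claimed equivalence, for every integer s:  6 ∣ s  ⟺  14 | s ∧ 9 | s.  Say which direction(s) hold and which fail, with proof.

(→) This fails: take s = 6. Certainly 6 ∣ 6, but 14 ∤ 6.

(←) Suppose 14 ∣ s and 9 ∣ s. Any common multiple of 14 and 9 is a multiple of their lcm; here gcd(14, 9) = 1, so lcm(14, 9) = 14·9 = 126, so 126 ∣ s. Since 6 ∣ 126, it follows that 6 ∣ s.

Only the reverse direction holds.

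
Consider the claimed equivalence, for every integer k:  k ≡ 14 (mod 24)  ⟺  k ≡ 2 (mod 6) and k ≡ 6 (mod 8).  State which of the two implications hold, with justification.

(⟹) Suppose k ≡ 14 (mod 24); write k = 24j + 14. Since 6 ∣ 24, reducing mod 6 gives k ≡ 14 ≡ 2 (mod 6); since 8 ∣ 24, reducing mod 8 gives k ≡ 14 ≡ 6 (mod 8).

(⟸) Conversely, if k ≡ 2 (mod 6) and k ≡ 6 (mod 8), then by the Chinese remainder theorem k ≡ 14 (mod 24). This is exactly k ≡ 14 (mod 24).

Both directions hold; the statement is true.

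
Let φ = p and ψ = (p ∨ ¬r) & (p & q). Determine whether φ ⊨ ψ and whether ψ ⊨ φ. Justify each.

Only the converse holds.

Forward direction. This fails. Under r = F, p = T, q = F, the left side is true but the right side is false.

Converse. Assume the antecedent. If r is true, the antecedent forces (r = T, p = T, q = T), and p holds there. If r is false, the antecedent forces (r = F, p = T, q = T), and p holds there. Either way p holds.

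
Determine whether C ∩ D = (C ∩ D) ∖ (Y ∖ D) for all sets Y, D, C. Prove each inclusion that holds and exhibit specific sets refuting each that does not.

(⟸) Let x ∈ (C ∩ D) ∖ (Y ∖ D). Then either x ∈ D ∩ C and x ∉ Y; or x ∈ Y ∩ D ∩ C. In each case x ∈ C ∩ D, so (C ∩ D) ∖ (Y ∖ D) ⊆ C ∩ D.

(⟹) Let x ∈ C ∩ D. Then either x ∈ D ∩ C and x ∉ Y; or x ∈ Y ∩ D ∩ C. In each case x ∈ (C ∩ D) ∖ (Y ∖ D), so C ∩ D ⊆ (C ∩ D) ∖ (Y ∖ D).

Both inclusions hold.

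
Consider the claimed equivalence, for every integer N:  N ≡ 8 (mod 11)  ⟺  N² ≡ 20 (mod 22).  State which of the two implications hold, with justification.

[⇒] This fails: take N = 19. Then 19 ≡ 8 (mod 11), but 19² = 361 ≡ 9 (mod 22), not 20.

[⇐] This fails: take N = 14. Then 14² = 196 ≡ 20 (mod 22), yet 14 ≡ 3 (mod 11), not 8.

Neither implication holds.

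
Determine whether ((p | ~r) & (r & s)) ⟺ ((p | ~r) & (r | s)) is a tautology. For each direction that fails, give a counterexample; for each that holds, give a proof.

(⇒) holds; (⇐) fails.

(⇒) Assume the antecedent. If r is true, the antecedent forces (r = T, p = T, s = T), and (p | ~r) & (r | s) holds there. If r is false, the antecedent cannot hold. Either way (p | ~r) & (r | s) holds.

(⇐) This fails. Under r = T, p = T, s = F, the left side is false but the right side is true.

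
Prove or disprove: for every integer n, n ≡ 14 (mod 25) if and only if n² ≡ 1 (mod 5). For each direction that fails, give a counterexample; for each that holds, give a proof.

(⇒) Suppose n ≡ 14 (mod 25). Then n² ≡ 14² = 196 (mod 25), and since 5 ∣ 25, also n² ≡ 1 (mod 5).

(⇐) This fails: take n = 1. Then 1² = 1 ≡ 1 (mod 5), yet 1 ≡ 1 (mod 25), not 14.

The forward direction holds; the converse fails.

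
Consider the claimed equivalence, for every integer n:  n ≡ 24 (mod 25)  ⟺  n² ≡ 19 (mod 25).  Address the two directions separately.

(⇒) fails and (⇐) fails.

(→) This fails: take n = 24. Then 24 ≡ 24 (mod 25), but 24² = 576 ≡ 1 (mod 25), not 19.

(←) This fails: take n = 12. Then 12² = 144 ≡ 19 (mod 25), yet 12 ≡ 12 (mod 25), not 24.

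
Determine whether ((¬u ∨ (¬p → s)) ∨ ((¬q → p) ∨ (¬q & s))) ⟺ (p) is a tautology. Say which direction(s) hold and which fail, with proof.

(⇒) fails; (⇐) holds.

[⇒] This fails. Under u = F, p = F, q = F, s = F, the left side is true but the right side is false.

[⇐] Assume the antecedent. If p is true, the consequent reduces to true regardless of the other variables. If p is false, the antecedent cannot hold. Either way the consequent holds.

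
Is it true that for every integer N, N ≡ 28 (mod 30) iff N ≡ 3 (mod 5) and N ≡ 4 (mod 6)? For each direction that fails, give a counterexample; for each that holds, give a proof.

(→) Suppose N ≡ 28 (mod 30); write N = 30j + 28. Since 5 ∣ 30, reducing mod 5 gives N ≡ 28 ≡ 3 (mod 5); since 6 ∣ 30, reducing mod 6 gives N ≡ 28 ≡ 4 (mod 6).

(←) Conversely, if N ≡ 3 (mod 5) and N ≡ 4 (mod 6), then by the Chinese remainder theorem N ≡ 28 (mod 30). This is exactly N ≡ 28 (mod 30).

Both directions hold.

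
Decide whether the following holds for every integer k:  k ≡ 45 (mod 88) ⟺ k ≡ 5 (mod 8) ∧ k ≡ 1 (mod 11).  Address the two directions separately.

The biconditional holds.

(→) Suppose k ≡ 45 (mod 88); write k = 88j + 45. Since 8 ∣ 88, reducing mod 8 gives k ≡ 45 ≡ 5 (mod 8); since 11 ∣ 88, reducing mod 11 gives k ≡ 45 ≡ 1 (mod 11).

(←) Conversely, if k ≡ 5 (mod 8) and k ≡ 1 (mod 11), then by the Chinese remainder theorem k ≡ 45 (mod 88). This is exactly k ≡ 45 (mod 88).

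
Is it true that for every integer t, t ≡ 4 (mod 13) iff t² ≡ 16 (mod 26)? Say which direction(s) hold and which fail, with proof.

(→) This fails: take t = 17. Then 17 ≡ 4 (mod 13), but 17² = 289 ≡ 3 (mod 26), not 16.

(←) This fails: take t = 22. Then 22² = 484 ≡ 16 (mod 26), yet 22 ≡ 9 (mod 13), not 4.

Neither direction holds.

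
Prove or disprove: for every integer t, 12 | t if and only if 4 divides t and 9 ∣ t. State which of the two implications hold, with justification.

Only the reverse direction holds.

(⇒) This fails: take t = 12. Certainly 12 ∣ 12, but 9 ∤ 12.

(⇐) Suppose 4 ∣ t and 9 ∣ t. Any common multiple of 4 and 9 is a multiple of their lcm; here gcd(4, 9) = 1, so lcm(4, 9) = 4·9 = 36, so 36 ∣ t. Since 12 ∣ 36, it follows that 12 ∣ t.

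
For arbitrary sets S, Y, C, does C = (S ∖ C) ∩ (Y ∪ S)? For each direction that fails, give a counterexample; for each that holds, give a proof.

Neither inclusion holds.

(⟹) This inclusion fails. Take S = ∅, Y = ∅, C = {1}; then 1 ∈ C but 1 ∉ (S ∖ C) ∩ (Y ∪ S).

(⟸) This inclusion fails. Take S = {1}, Y = ∅, C = ∅; then 1 ∈ (S ∖ C) ∩ (Y ∪ S) but 1 ∉ C.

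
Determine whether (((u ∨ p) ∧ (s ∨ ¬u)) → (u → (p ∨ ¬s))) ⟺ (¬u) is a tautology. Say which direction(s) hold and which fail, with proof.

(⇐) Assume the antecedent. If s is true, the antecedent forces (s = T, u = F, p = F) or (s = T, u = F, p = T), and the consequent holds there. If s is false, the consequent reduces to true regardless of the other variables. Either way the consequent holds.

(⇒) This fails. Under s = F, u = T, p = F, the left side is true but the right side is false.

The forward direction fails; the converse holds.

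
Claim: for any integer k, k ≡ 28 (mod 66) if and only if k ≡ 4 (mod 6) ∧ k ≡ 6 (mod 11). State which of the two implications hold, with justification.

The biconditional holds.

(⟹) Suppose k ≡ 28 (mod 66); write k = 66j + 28. Since 6 ∣ 66, reducing mod 6 gives k ≡ 28 ≡ 4 (mod 6); since 11 ∣ 66, reducing mod 11 gives k ≡ 28 ≡ 6 (mod 11).

(⟸) Conversely, if k ≡ 4 (mod 6) and k ≡ 6 (mod 11), then by the Chinese remainder theorem k ≡ 28 (mod 66). This is exactly k ≡ 28 (mod 66).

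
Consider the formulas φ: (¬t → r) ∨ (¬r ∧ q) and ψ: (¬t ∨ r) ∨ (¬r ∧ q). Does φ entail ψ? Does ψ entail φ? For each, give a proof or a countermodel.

(→) This fails. Under q = F, t = T, r = F, the left side is true but the right side is false.

(←) This fails. Under q = F, t = F, r = F, the left side is false but the right side is true.

(⇒) fails and (⇐) fails.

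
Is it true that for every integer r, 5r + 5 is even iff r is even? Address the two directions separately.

Neither direction holds.

Forward direction. This fails: r = 1 gives 5r + 5 = 10, which is even, but 1 is odd, not even.

Converse. This also fails: r = 6 is even, but 5r + 5 = 35 is odd, not even.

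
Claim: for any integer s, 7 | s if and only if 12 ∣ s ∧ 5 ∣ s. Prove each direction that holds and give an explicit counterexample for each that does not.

(⇒) fails and (⇐) fails.

(⇒) This fails: take s = 7. Certainly 7 ∣ 7, but 12 ∤ 7.

(⇐) This fails: take s = 60. Both 12 ∣ 60 and 5 ∣ 60, yet 60 is not a multiple of 7 (since 60 = 8·7 + 4), so 7 ∤ 60.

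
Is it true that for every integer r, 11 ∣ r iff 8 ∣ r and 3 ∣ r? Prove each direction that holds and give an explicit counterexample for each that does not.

(⇒) fails and (⇐) fails.

(⟹) This fails: take r = 11. Certainly 11 ∣ 11, but 8 ∤ 11.

(⟸) This fails: take r = 24. Both 8 ∣ 24 and 3 ∣ 24, yet 24 is not a multiple of 11 (since 24 = 2·11 + 2), so 11 ∤ 24.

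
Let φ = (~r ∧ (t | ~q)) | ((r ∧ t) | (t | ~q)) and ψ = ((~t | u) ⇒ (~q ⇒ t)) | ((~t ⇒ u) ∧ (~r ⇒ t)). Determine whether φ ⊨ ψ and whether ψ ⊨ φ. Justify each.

Both directions fail.

(⇒) This fails. Under q = F, t = F, r = F, u = F, the left side is true but the right side is false.

(⇐) This fails. Under q = T, t = F, r = F, u = F, the left side is false but the right side is true.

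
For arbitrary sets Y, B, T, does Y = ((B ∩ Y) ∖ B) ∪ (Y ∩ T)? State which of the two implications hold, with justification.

Forward inclusion. This inclusion fails. Take Y = {1}, B = ∅, T = ∅; then 1 ∈ Y but 1 ∉ ((B ∩ Y) ∖ B) ∪ (Y ∩ T).

Reverse inclusion. Let x ∈ ((B ∩ Y) ∖ B) ∪ (Y ∩ T). Then either x ∈ Y ∩ T and x ∉ B; or x ∈ Y ∩ B ∩ T. In each case x ∈ Y, so ((B ∩ Y) ∖ B) ∪ (Y ∩ T) ⊆ Y.

(⊆) fails; (⊇) holds.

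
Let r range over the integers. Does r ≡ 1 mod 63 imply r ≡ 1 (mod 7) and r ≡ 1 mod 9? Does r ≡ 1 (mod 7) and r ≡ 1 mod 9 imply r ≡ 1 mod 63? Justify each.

(⇒) Suppose r ≡ 1 (mod 63); write r = 63j + 1. Since 7 ∣ 63, reducing mod 7 gives r ≡ 1 (mod 7); since 9 ∣ 63, reducing mod 9 gives r ≡ 1 (mod 9).

(⇐) Conversely, if r ≡ 1 (mod 7) and r ≡ 1 (mod 9), then by the Chinese remainder theorem r ≡ 1 (mod 63). This is exactly r ≡ 1 (mod 63).

The biconditional holds.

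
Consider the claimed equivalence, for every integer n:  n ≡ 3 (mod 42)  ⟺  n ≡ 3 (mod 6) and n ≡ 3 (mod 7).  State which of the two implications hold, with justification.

Both directions hold; the statement is true.

(→) Suppose n ≡ 3 (mod 42); write n = 42j + 3. Since 6 ∣ 42, reducing mod 6 gives n ≡ 3 (mod 6); since 7 ∣ 42, reducing mod 7 gives n ≡ 3 (mod 7).

(←) Conversely, if n ≡ 3 (mod 6) and n ≡ 3 (mod 7), then by the Chinese remainder theorem n ≡ 3 (mod 42). This is exactly n ≡ 3 (mod 42).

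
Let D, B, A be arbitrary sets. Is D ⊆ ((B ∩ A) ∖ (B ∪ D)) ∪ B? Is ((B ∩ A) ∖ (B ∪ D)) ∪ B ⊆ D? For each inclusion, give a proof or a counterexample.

(⊆) fails and (⊇) fails.

(⊆) This inclusion fails. Take D = {1}, B = ∅, A = ∅; then 1 ∈ D but 1 ∉ ((B ∩ A) ∖ (B ∪ D)) ∪ B.

(⊇) This inclusion fails. Take D = ∅, B = {1}, A = ∅; then 1 ∈ ((B ∩ A) ∖ (B ∪ D)) ∪ B but 1 ∉ D.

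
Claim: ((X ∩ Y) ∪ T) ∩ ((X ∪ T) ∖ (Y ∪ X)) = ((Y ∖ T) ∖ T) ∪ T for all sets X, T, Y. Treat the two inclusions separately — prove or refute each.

Forward inclusion. Let x ∈ ((X ∩ Y) ∪ T) ∩ ((X ∪ T) ∖ (Y ∪ X)). Then x ∈ T and x ∉ X, Y, from which x ∈ ((Y ∖ T) ∖ T) ∪ T.

Reverse inclusion. This inclusion fails. Take X = {1}, T = {1}, Y = ∅; then 1 ∈ ((Y ∖ T) ∖ T) ∪ T but 1 ∉ ((X ∩ Y) ∪ T) ∩ ((X ∪ T) ∖ (Y ∪ X)).

Only the forward inclusion holds.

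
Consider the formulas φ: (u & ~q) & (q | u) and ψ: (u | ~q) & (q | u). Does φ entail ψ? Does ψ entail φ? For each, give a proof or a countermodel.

(→) Assume the antecedent. If u is true, (u | ~q) & (q | u) reduces to true regardless of the other variables. If u is false, the antecedent cannot hold. Either way (u | ~q) & (q | u) holds.

(←) This fails. Under u = T, q = T, the left side is false but the right side is true.

The forward direction holds; the converse fails.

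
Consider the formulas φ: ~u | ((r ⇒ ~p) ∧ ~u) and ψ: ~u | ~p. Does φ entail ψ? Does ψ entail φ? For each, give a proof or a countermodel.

(⇒) holds; (⇐) fails.

(⇒) Assume the antecedent. If u is true, the antecedent cannot hold. If u is false, ~u | ~p reduces to true regardless of the other variables. Either way ~u | ~p holds.

(⇐) This fails. Under u = T, p = F, r = F, the left side is false but the right side is true.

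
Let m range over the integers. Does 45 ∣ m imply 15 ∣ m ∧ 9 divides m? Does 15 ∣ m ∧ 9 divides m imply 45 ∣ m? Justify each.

Both directions hold.

(←) Suppose 15 ∣ m and 9 ∣ m. Any common multiple of 15 and 9 is a multiple of their lcm; here lcm(15, 9) = 15·9/gcd(15, 9) = 135/3 = 45, so 45 ∣ m.

(→) If 45 ∣ m, write m = 45q. Since 45 = 3·15, m = 15·(3q), so 15 ∣ m; and since 45 = 5·9, m = 9·(5q), so 9 ∣ m.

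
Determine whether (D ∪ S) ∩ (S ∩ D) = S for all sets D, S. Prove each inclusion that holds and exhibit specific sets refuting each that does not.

(⊆) holds; (⊇) fails.

(⟹) Let x ∈ (D ∪ S) ∩ (S ∩ D). Then x ∈ D ∩ S, from which x ∈ S.

(⟸) This inclusion fails. Take D = ∅, S = {1}; then 1 ∈ S but 1 ∉ (D ∪ S) ∩ (S ∩ D).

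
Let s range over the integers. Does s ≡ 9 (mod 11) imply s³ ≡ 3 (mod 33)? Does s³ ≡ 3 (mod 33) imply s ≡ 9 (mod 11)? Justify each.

Only the converse holds.

(⟹) This fails: take s = 20. Then 20 ≡ 9 (mod 11), but 20³ = 8000 ≡ 14 (mod 33), not 3.

(⟸) Conversely, the residues r modulo 33 with r³ ≡ 3 (mod 33) are exactly {9}, and each is ≡ 9 (mod 11).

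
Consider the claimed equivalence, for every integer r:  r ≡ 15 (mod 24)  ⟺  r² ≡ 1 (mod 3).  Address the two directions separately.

Forward direction. This fails: take r = 15. Then 15 ≡ 15 (mod 24), but 15² = 225 ≡ 0 (mod 3), not 1.

Converse. This fails: take r = 1. Then 1² = 1 ≡ 1 (mod 3), yet 1 ≡ 1 (mod 24), not 15.

(⇒) fails and (⇐) fails.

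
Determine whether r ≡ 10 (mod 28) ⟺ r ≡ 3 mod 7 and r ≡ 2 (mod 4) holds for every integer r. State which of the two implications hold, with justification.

Both directions hold; the statement is true.

Forward direction. Suppose r ≡ 10 (mod 28); write r = 28j + 10. Since 7 ∣ 28, reducing mod 7 gives r ≡ 10 ≡ 3 (mod 7); since 4 ∣ 28, reducing mod 4 gives r ≡ 10 ≡ 2 (mod 4).

Converse. If r ≡ 3 (mod 7) and r ≡ 2 (mod 4), then by the Chinese remainder theorem r ≡ 10 (mod 28). This is exactly r ≡ 10 (mod 28).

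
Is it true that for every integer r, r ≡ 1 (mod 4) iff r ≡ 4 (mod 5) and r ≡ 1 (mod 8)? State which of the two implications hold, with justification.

(→) This fails: r = 1 gives 1 ≡ 1 (mod 4) but 1 ≡ 1 (mod 5), so the conjunction on the right does not hold.

(←) Conversely, if r ≡ 4 (mod 5) and r ≡ 1 (mod 8), then by the Chinese remainder theorem r ≡ 9 (mod 40). Since 9 ≡ 1 (mod 4) and 4 ∣ 40, we get r ≡ 1 (mod 4).

Only the converse holds.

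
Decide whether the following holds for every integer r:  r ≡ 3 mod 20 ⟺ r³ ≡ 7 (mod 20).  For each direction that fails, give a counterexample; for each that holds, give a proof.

(⟹) Suppose r ≡ 3 mod 20. Write r = 20j + 3. Then (20j + 3)³ = 8000j³ + 3600j² + 540j + 27 = 20(400j³ + 180j² + 27j + 1) + 7, so r³ ≡ 7 (mod 20).

(⟸) Conversely, suppose r³ ≡ 7 (mod 20). The only residue r in {0, …, 19} with r³ ≡ 7 (mod 20) is r = 3, so r ≡ 3 (mod 20).

The biconditional holds.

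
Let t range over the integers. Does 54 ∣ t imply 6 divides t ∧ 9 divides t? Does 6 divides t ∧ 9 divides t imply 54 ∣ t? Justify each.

Forward direction. If 54 ∣ t, write t = 54q. Since 54 = 9·6, t = 6·(9q), so 6 ∣ t; and since 54 = 6·9, t = 9·(6q), so 9 ∣ t.

Converse. This fails: take t = 18. Both 6 ∣ 18 and 9 ∣ 18, yet 18 is not a multiple of 54 (since 18 = 0·54 + 18), so 54 ∤ 18.

The forward direction holds; the converse fails.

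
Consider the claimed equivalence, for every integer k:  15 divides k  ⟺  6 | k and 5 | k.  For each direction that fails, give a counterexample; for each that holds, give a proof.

(⇒) fails; (⇐) holds.

Forward direction. This fails: take k = 15. Certainly 15 ∣ 15, but 6 ∤ 15.

Converse. Suppose 6 ∣ k and 5 ∣ k. Any common multiple of 6 and 5 is a multiple of their lcm; here gcd(6, 5) = 1, so lcm(6, 5) = 6·5 = 30, so 30 ∣ k. Since 15 ∣ 30, it follows that 15 ∣ k.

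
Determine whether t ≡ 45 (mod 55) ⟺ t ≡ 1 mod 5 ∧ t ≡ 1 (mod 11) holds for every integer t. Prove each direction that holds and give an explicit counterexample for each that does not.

(→) This fails: t = 45 gives 45 ≡ 45 (mod 55) but 45 ≡ 0 (mod 5), so the conjunction on the right does not hold.

(←) This fails: t = 1 satisfies both congruences on the right (1 ≡ 1 mod 5 and 1 ≡ 1 mod 11) yet 1 ≡ 1 (mod 55), not 45.

(⇒) fails and (⇐) fails.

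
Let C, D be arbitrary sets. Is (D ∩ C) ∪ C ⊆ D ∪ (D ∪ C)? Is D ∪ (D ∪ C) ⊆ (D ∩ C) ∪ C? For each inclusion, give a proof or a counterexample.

(⟹) Let x ∈ (D ∩ C) ∪ C. Then either x ∈ C and x ∉ D; or x ∈ C ∩ D. In each case x ∈ D ∪ (D ∪ C), so (D ∩ C) ∪ C ⊆ D ∪ (D ∪ C).

(⟸) This inclusion fails. Take C = ∅, D = {1}; then 1 ∈ D ∪ (D ∪ C) but 1 ∉ (D ∩ C) ∪ C.

Only the forward inclusion holds.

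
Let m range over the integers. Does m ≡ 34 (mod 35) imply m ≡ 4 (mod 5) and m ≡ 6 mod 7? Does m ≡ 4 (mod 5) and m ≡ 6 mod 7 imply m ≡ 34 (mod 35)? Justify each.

Equivalent; both directions hold.

(⇒) Suppose m ≡ 34 (mod 35); write m = 35j + 34. Since 5 ∣ 35, reducing mod 5 gives m ≡ 34 ≡ 4 (mod 5); since 7 ∣ 35, reducing mod 7 gives m ≡ 34 ≡ 6 (mod 7).

(⇐) Conversely, if m ≡ 4 (mod 5) and m ≡ 6 (mod 7), then by the Chinese remainder theorem m ≡ 34 (mod 35). This is exactly m ≡ 34 (mod 35).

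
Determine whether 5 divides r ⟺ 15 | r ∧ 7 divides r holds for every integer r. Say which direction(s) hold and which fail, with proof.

(←) Suppose 15 ∣ r and 7 ∣ r. Any common multiple of 15 and 7 is a multiple of their lcm; here gcd(15, 7) = 1, so lcm(15, 7) = 15·7 = 105, so 105 ∣ r. Since 5 ∣ 105, it follows that 5 ∣ r.

(→) This fails: take r = 5. Certainly 5 ∣ 5, but 15 ∤ 5.

The forward direction fails; the converse holds.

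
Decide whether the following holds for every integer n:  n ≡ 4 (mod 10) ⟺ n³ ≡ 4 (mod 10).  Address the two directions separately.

(⟸) Suppose n³ ≡ 4 (mod 10). The only residue r in {0, …, 9} with r³ ≡ 4 (mod 10) is r = 4, so n ≡ 4 (mod 10).

(⟹) Suppose n ≡ 4 (mod 10). Write n = 10j + 4. Then (10j + 4)³ = 1000j³ + 1200j² + 480j + 64 = 10(100j³ + 120j² + 48j + 6) + 4, so n³ ≡ 4 (mod 10).

Both directions hold; the statement is true.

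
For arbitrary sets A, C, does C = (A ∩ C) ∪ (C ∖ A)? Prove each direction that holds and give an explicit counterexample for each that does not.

Reverse inclusion. Let x ∈ (A ∩ C) ∪ (C ∖ A). Then either x ∈ C and x ∉ A; or x ∈ A ∩ C. In each case x ∈ C, so (A ∩ C) ∪ (C ∖ A) ⊆ C.

Forward inclusion. Let x ∈ C. Then either x ∈ C and x ∉ A; or x ∈ A ∩ C. In each case x ∈ (A ∩ C) ∪ (C ∖ A), so C ⊆ (A ∩ C) ∪ (C ∖ A).

Both inclusions hold; the sets are equal.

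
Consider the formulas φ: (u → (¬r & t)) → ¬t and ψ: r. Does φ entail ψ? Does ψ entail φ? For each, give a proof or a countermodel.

(⇒) fails and (⇐) fails.

(→) This fails. Under t = F, r = F, u = F, the left side is true but the right side is false.

(←) This fails. Under t = T, r = T, u = F, the left side is false but the right side is true.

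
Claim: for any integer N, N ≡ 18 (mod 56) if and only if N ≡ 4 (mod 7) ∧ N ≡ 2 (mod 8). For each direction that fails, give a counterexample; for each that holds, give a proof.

[⇒] Suppose N ≡ 18 (mod 56); write N = 56j + 18. Since 7 ∣ 56, reducing mod 7 gives N ≡ 18 ≡ 4 (mod 7); since 8 ∣ 56, reducing mod 8 gives N ≡ 18 ≡ 2 (mod 8).

[⇐] Conversely, if N ≡ 4 (mod 7) and N ≡ 2 (mod 8), then by the Chinese remainder theorem N ≡ 18 (mod 56). This is exactly N ≡ 18 (mod 56).

Both implications hold.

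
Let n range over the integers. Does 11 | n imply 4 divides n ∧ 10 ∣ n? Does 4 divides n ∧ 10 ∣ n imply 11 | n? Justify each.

(⇒) This fails: take n = 11. Certainly 11 ∣ 11, but 4 ∤ 11.

(⇐) This fails: take n = 20. Both 4 ∣ 20 and 10 ∣ 20, yet 20 is not a multiple of 11 (since 20 = 1·11 + 9), so 11 ∤ 20.

Neither direction holds.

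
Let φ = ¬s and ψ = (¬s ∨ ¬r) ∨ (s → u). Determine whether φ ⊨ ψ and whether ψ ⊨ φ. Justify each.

(→) Assume the antecedent. If u is true, (¬s ∨ ¬r) ∨ (s → u) reduces to true regardless of the other variables. If u is false, the antecedent forces (u = F, s = F, r = F) or (u = F, s = F, r = T), and (¬s ∨ ¬r) ∨ (s → u) holds there. Either way (¬s ∨ ¬r) ∨ (s → u) holds.

(←) This fails. Under u = F, s = T, r = F, the left side is false but the right side is true.

Only the forward implication holds.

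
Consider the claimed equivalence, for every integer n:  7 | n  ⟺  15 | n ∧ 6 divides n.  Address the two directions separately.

(⇒) fails and (⇐) fails.

(→) This fails: take n = 7. Certainly 7 ∣ 7, but 15 ∤ 7.

(←) This fails: take n = 30. Both 15 ∣ 30 and 6 ∣ 30, yet 30 is not a multiple of 7 (since 30 = 4·7 + 2), so 7 ∤ 30.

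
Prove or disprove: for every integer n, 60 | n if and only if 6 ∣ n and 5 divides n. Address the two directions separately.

Only the forward direction holds.

(→) If 60 ∣ n, write n = 60q. Since 60 = 10·6, n = 6·(10q), so 6 ∣ n; and since 60 = 12·5, n = 5·(12q), so 5 ∣ n.

(←) This fails: take n = 30. Both 6 ∣ 30 and 5 ∣ 30, yet 30 is not a multiple of 60 (since 30 = 0·60 + 30), so 60 ∤ 30.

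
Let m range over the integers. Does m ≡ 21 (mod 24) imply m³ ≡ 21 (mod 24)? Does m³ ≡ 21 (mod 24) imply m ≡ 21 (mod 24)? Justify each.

Both implications hold.

[⇒] Suppose m ≡ 21 (mod 24). Write m = 24j + 21. Then (24j + 21)³ = 13824j³ + 36288j² + 31752j + 9261 = 24(576j³ + 1512j² + 1323j + 385) + 21, so m³ ≡ 21 (mod 24).

[⇐] Conversely, suppose m³ ≡ 21 (mod 24). The only residue r in {0, …, 23} with r³ ≡ 21 (mod 24) is r = 21, so m ≡ 21 (mod 24).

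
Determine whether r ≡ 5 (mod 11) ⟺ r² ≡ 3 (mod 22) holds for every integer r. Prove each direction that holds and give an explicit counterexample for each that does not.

Neither implication holds.

[⇒] This fails: take r = 16. Then 16 ≡ 5 (mod 11), but 16² = 256 ≡ 14 (mod 22), not 3.

[⇐] This fails: take r = 17. Then 17² = 289 ≡ 3 (mod 22), yet 17 ≡ 6 (mod 11), not 5.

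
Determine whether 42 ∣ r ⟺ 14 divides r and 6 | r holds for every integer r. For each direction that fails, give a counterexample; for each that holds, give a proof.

[⇒] If 42 ∣ r, write r = 42q. Since 42 = 3·14, r = 14·(3q), so 14 ∣ r; and since 42 = 7·6, r = 6·(7q), so 6 ∣ r.

[⇐] Suppose 14 ∣ r and 6 ∣ r. Any common multiple of 14 and 6 is a multiple of their lcm; here lcm(14, 6) = 14·6/gcd(14, 6) = 84/2 = 42, so 42 ∣ r.

Both implications hold.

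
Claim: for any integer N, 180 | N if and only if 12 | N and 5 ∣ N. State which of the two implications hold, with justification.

Only the forward implication holds.

(⟸) This fails: take N = 60. Both 12 ∣ 60 and 5 ∣ 60, yet 60 is not a multiple of 180 (since 60 = 0·180 + 60), so 180 ∤ 60.

(⟹) If 180 ∣ N, write N = 180q. Since 180 = 15·12, N = 12·(15q), so 12 ∣ N; and since 180 = 36·5, N = 5·(36q), so 5 ∣ N.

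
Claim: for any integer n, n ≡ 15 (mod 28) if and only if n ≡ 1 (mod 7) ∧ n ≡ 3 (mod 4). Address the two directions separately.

Both directions hold; the statement is true.

(⟹) Suppose n ≡ 15 (mod 28); write n = 28j + 15. Since 7 ∣ 28, reducing mod 7 gives n ≡ 15 ≡ 1 (mod 7); since 4 ∣ 28, reducing mod 4 gives n ≡ 15 ≡ 3 (mod 4).

(⟸) Conversely, if n ≡ 1 (mod 7) and n ≡ 3 (mod 4), then by the Chinese remainder theorem n ≡ 15 (mod 28). This is exactly n ≡ 15 (mod 28).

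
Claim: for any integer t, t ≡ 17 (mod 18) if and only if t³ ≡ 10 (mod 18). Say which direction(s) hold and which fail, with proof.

(→) This fails: take t = 17. Then 17 ≡ 17 (mod 18), but 17³ = 4913 ≡ 17 (mod 18), not 10.

(←) This fails: take t = 4. Then 4³ = 64 ≡ 10 (mod 18), yet 4 ≡ 4 (mod 18), not 17.

Neither implication holds.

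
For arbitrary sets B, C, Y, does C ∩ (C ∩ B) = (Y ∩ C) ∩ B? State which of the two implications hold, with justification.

(⊆) fails; (⊇) holds.

(⟹) This inclusion fails. Take B = {1}, C = {1}, Y = ∅; then 1 ∈ C ∩ (C ∩ B) but 1 ∉ (Y ∩ C) ∩ B.

(⟸) Let x ∈ (Y ∩ C) ∩ B. Then x ∈ B ∩ C ∩ Y, from which x ∈ C ∩ (C ∩ B).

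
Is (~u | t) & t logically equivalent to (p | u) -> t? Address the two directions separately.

[⇒] Assume the antecedent. If p is true, the antecedent forces (p = T, t = T, u = F) or (p = T, t = T, u = T), and (p | u) -> t holds there. If p is false, the antecedent forces (p = F, t = T, u = F) or (p = F, t = T, u = T), and (p | u) -> t holds there. Either way (p | u) -> t holds.

[⇐] This fails. Under p = F, t = F, u = F, the left side is false but the right side is true.

Only the forward direction holds.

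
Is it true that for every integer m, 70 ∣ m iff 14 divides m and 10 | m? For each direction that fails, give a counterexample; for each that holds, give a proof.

Both directions hold; the statement is true.

(⟸) Suppose 14 ∣ m and 10 ∣ m. Any common multiple of 14 and 10 is a multiple of their lcm; here lcm(14, 10) = 14·10/gcd(14, 10) = 140/2 = 70, so 70 ∣ m.

(⟹) If 70 ∣ m, write m = 70q. Since 70 = 5·14, m = 14·(5q), so 14 ∣ m; and since 70 = 7·10, m = 10·(7q), so 10 ∣ m.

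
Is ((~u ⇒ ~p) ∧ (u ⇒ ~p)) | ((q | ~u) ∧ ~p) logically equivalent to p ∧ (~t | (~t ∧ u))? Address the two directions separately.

(⟹) This fails. Under t = F, q = F, u = F, p = F, the left side is true but the right side is false.

(⟸) This fails. Under t = F, q = F, u = F, p = T, the left side is false but the right side is true.

Neither direction holds.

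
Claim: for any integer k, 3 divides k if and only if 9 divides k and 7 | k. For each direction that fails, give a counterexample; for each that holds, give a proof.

[⇒] This fails: take k = 3. Certainly 3 ∣ 3, but 9 ∤ 3.

[⇐] Suppose 9 ∣ k and 7 ∣ k. Any common multiple of 9 and 7 is a multiple of their lcm; here gcd(9, 7) = 1, so lcm(9, 7) = 9·7 = 63, so 63 ∣ k. Since 3 ∣ 63, it follows that 3 ∣ k.

Only the converse holds.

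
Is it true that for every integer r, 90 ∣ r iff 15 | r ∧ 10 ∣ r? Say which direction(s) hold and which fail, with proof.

The forward direction holds; the converse fails.

(⟹) If 90 ∣ r, write r = 90q. Since 90 = 6·15, r = 15·(6q), so 15 ∣ r; and since 90 = 9·10, r = 10·(9q), so 10 ∣ r.

(⟸) This fails: take r = 30. Both 15 ∣ 30 and 10 ∣ 30, yet 30 is not a multiple of 90 (since 30 = 0·90 + 30), so 90 ∤ 30.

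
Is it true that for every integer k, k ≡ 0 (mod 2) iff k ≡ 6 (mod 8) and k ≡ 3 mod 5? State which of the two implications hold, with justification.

[⇐] If k ≡ 6 (mod 8) and k ≡ 3 (mod 5), then by the Chinese remainder theorem k ≡ 38 (mod 40). Since 38 ≡ 0 (mod 2) and 2 ∣ 40, we get k ≡ 0 (mod 2).

[⇒] This fails: k = 0 gives 0 ≡ 0 (mod 2) but 0 ≡ 0 (mod 8), so the conjunction on the right does not hold.

(⇒) fails; (⇐) holds.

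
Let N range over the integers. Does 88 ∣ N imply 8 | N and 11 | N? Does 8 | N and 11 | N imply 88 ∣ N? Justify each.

Both directions hold; the statement is true.

(→) If 88 ∣ N, write N = 88q. Since 88 = 11·8, N = 8·(11q), so 8 ∣ N; and since 88 = 8·11, N = 11·(8q), so 11 ∣ N.

(←) Suppose 8 ∣ N and 11 ∣ N. Any common multiple of 8 and 11 is a multiple of their lcm; here gcd(8, 11) = 1, so lcm(8, 11) = 8·11 = 88, so 88 ∣ N.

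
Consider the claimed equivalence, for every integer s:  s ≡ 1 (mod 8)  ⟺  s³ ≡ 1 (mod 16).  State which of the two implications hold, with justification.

(⇒) fails; (⇐) holds.

(⇐) The residues r modulo 16 with r³ ≡ 1 (mod 16) are exactly {1}, and each is ≡ 1 (mod 8).

(⇒) This fails: take s = 9. Then 9 ≡ 1 (mod 8), but 9³ = 729 ≡ 9 (mod 16), not 1.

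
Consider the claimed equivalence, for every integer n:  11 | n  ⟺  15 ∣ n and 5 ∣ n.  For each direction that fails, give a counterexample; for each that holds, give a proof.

Neither direction holds.

(⟹) This fails: take n = 11. Certainly 11 ∣ 11, but 15 ∤ 11.

(⟸) This fails: take n = 15. Both 15 ∣ 15 and 5 ∣ 15, yet 15 is not a multiple of 11 (since 15 = 1·11 + 4), so 11 ∤ 15.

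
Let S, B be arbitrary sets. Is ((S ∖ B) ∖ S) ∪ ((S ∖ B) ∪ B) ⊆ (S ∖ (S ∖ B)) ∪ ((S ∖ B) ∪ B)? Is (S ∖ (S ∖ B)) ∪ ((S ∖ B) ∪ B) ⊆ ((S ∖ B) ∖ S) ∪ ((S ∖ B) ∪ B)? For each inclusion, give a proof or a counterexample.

Forward inclusion. Let x ∈ ((S ∖ B) ∖ S) ∪ ((S ∖ B) ∪ B). Then either x ∈ S and x ∉ B; or x ∈ B and x ∉ S; or x ∈ S ∩ B. In each case x ∈ (S ∖ (S ∖ B)) ∪ ((S ∖ B) ∪ B), so ((S ∖ B) ∖ S) ∪ ((S ∖ B) ∪ B) ⊆ (S ∖ (S ∖ B)) ∪ ((S ∖ B) ∪ B).

Reverse inclusion. Let x ∈ (S ∖ (S ∖ B)) ∪ ((S ∖ B) ∪ B). Then either x ∈ S and x ∉ B; or x ∈ B and x ∉ S; or x ∈ S ∩ B. In each case x ∈ ((S ∖ B) ∖ S) ∪ ((S ∖ B) ∪ B), so (S ∖ (S ∖ B)) ∪ ((S ∖ B) ∪ B) ⊆ ((S ∖ B) ∖ S) ∪ ((S ∖ B) ∪ B).

The two sets are equal.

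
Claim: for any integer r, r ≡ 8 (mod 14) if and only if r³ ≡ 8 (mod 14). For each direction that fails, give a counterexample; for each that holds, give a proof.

Only the forward implication holds.

[⇒] Suppose r ≡ 8 (mod 14). Write r = 14j + 8. Then (14j + 8)³ = 2744j³ + 4704j² + 2688j + 512 = 14(196j³ + 336j² + 192j + 36) + 8, so r³ ≡ 8 (mod 14).

[⇐] This fails: take r = 2. Then 2³ = 8 ≡ 8 (mod 14), yet 2 ≡ 2 (mod 14), not 8.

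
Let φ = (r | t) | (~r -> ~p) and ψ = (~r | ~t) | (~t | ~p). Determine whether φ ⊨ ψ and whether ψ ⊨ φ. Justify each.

[⇒] This fails. Under p = T, r = T, t = T, the left side is true but the right side is false.

[⇐] This fails. Under p = T, r = F, t = F, the left side is false but the right side is true.

(⇒) fails and (⇐) fails.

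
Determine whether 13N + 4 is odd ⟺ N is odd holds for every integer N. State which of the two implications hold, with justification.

Both implications hold.

Forward direction. Suppose 13N + 4 is odd. Since 13 is odd, 13N and N have the same parity, so 13N + 4 ≡ N + 4 (mod 2). As 4 is even, 13N + 4 is odd exactly when N is odd. Thus N is odd.

Converse. Suppose N is odd; write N = 2j + 1. Then 13N + 4 = 13·(2j + 1) + 4 = 2·13j + 17, which is odd.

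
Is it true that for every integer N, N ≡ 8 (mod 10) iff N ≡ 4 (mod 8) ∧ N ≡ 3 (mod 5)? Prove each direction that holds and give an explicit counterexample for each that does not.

(→) This fails: N = 8 gives 8 ≡ 8 (mod 10) but 8 ≡ 0 (mod 8), so the conjunction on the right does not hold.

(←) Conversely, if N ≡ 4 (mod 8) and N ≡ 3 (mod 5), then by the Chinese remainder theorem N ≡ 28 (mod 40). Since 28 ≡ 8 (mod 10) and 10 ∣ 40, we get N ≡ 8 (mod 10).

Only the converse holds.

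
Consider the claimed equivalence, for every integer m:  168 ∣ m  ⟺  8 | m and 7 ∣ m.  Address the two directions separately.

(⟹) If 168 ∣ m, write m = 168q. Since 168 = 21·8, m = 8·(21q), so 8 ∣ m; and since 168 = 24·7, m = 7·(24q), so 7 ∣ m.

(⟸) This fails: take m = 56. Both 8 ∣ 56 and 7 ∣ 56, yet 56 is not a multiple of 168 (since 56 = 0·168 + 56), so 168 ∤ 56.

Only the forward direction holds.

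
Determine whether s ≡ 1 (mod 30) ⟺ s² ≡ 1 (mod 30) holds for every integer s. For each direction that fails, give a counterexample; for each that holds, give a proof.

Only the forward implication holds.

(→) Suppose s ≡ 1 (mod 30). Write s = 30j + 1. Then (30j + 1)² = 900j² + 60j + 1 = 30(30j² + 2j) + 1, so s² ≡ 1 (mod 30).

(←) This fails: take s = 11. Then 11² = 121 ≡ 1 (mod 30), yet 11 ≡ 11 (mod 30), not 1.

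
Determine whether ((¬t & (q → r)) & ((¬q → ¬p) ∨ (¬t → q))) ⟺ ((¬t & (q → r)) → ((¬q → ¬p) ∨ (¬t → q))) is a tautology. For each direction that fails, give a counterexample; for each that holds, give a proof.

(⇐) This fails. Under q = T, r = F, t = F, p = F, the left side is false but the right side is true.

(⇒) Assume the antecedent. If q is true, the consequent reduces to true regardless of the other variables. If q is false, the antecedent forces (q = F, r = F, t = F, p = F) or (q = F, r = T, t = F, p = F), and the consequent holds there. Either way the consequent holds.

Not equivalent: only (⇒) holds.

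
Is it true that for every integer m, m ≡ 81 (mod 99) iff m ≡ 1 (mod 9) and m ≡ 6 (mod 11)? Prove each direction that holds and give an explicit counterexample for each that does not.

(⇒) This fails: m = 81 gives 81 ≡ 81 (mod 99) but 81 ≡ 0 (mod 9), so the conjunction on the right does not hold.

(⇐) This fails: m = 28 satisfies both congruences on the right (28 ≡ 1 mod 9 and 28 ≡ 6 mod 11) yet 28 ≡ 28 (mod 99), not 81.

Neither implication holds.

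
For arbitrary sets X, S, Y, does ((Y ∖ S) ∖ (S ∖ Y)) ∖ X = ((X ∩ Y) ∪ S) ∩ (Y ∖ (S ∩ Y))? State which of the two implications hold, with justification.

(⊆) fails and (⊇) fails.

(⟹) This inclusion fails. Take X = ∅, S = ∅, Y = {1}; then 1 ∈ ((Y ∖ S) ∖ (S ∖ Y)) ∖ X but 1 ∉ ((X ∩ Y) ∪ S) ∩ (Y ∖ (S ∩ Y)).

(⟸) This inclusion fails. Take X = {1}, S = ∅, Y = {1}; then 1 ∈ ((X ∩ Y) ∪ S) ∩ (Y ∖ (S ∩ Y)) but 1 ∉ ((Y ∖ S) ∖ (S ∖ Y)) ∖ X.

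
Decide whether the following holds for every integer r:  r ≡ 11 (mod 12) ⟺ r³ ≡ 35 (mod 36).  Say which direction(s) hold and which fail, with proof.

Equivalent; both directions hold.

Forward direction. Suppose r ≡ 11 (mod 12). Working modulo 36, r ∈ {11, 23, 35}; for each such r, r³ ≡ 35 (mod 36).

Converse. The residues r modulo 36 with r³ ≡ 35 (mod 36) are exactly {11, 23, 35}, and each is ≡ 11 (mod 12).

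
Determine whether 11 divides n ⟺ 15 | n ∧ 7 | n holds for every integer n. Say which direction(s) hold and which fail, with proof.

Neither implication holds.

(⇒) This fails: take n = 11. Certainly 11 ∣ 11, but 15 ∤ 11.

(⇐) This fails: take n = 105. Both 15 ∣ 105 and 7 ∣ 105, yet 105 is not a multiple of 11 (since 105 = 9·11 + 6), so 11 ∤ 105.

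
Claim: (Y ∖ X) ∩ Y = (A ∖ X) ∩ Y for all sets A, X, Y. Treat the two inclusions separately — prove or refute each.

(⊆) This inclusion fails. Take A = ∅, X = ∅, Y = {1}; then 1 ∈ (Y ∖ X) ∩ Y but 1 ∉ (A ∖ X) ∩ Y.

(⊇) Let x ∈ (A ∖ X) ∩ Y. Then x ∈ A ∩ Y and x ∉ X, from which x ∈ (Y ∖ X) ∩ Y.

(⊆) fails; (⊇) holds.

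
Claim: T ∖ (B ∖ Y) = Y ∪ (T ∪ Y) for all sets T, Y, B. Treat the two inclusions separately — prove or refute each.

The sets are not equal: only the forward inclusion holds.

Forward inclusion. Let x ∈ T ∖ (B ∖ Y). Then either x ∈ T and x ∉ Y, B; or x ∈ T ∩ Y and x ∉ B; or x ∈ T ∩ Y ∩ B. In each case x ∈ Y ∪ (T ∪ Y), so T ∖ (B ∖ Y) ⊆ Y ∪ (T ∪ Y).

Reverse inclusion. This inclusion fails. Take T = ∅, Y = {1}, B = ∅; then 1 ∈ Y ∪ (T ∪ Y) but 1 ∉ T ∖ (B ∖ Y).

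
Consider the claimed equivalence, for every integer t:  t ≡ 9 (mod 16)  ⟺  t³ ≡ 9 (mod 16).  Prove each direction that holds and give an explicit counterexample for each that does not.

(⇐) Suppose t³ ≡ 9 (mod 16). The only residue r in {0, …, 15} with r³ ≡ 9 (mod 16) is r = 9, so t ≡ 9 (mod 16).

(⇒) Suppose t ≡ 9 (mod 16). Write t = 16j + 9. Then (16j + 9)³ = 4096j³ + 6912j² + 3888j + 729 = 16(256j³ + 432j² + 243j + 45) + 9, so t³ ≡ 9 (mod 16).

Both directions hold; the statement is true.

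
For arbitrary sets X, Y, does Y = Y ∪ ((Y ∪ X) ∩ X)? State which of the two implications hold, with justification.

Forward inclusion. Let x ∈ Y. Then either x ∈ Y and x ∉ X; or x ∈ X ∩ Y. In each case x ∈ Y ∪ ((Y ∪ X) ∩ X), so Y ⊆ Y ∪ ((Y ∪ X) ∩ X).

Reverse inclusion. This inclusion fails. Take X = {1}, Y = ∅; then 1 ∈ Y ∪ ((Y ∪ X) ∩ X) but 1 ∉ Y.

Only the forward inclusion holds.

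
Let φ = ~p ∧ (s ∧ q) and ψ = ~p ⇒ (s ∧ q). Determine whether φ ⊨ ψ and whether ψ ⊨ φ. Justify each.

Forward direction. Assume the antecedent. If s is true, the antecedent forces (s = T, q = T, p = F), and ~p ⇒ (s ∧ q) holds there. If s is false, the antecedent cannot hold. Either way ~p ⇒ (s ∧ q) holds.

Converse. This fails. Under s = F, q = F, p = T, the left side is false but the right side is true.

The forward direction holds; the converse fails.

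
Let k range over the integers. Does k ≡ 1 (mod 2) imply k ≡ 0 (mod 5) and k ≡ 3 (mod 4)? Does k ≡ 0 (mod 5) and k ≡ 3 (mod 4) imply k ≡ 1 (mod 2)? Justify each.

(⇒) This fails: k = 1 gives 1 ≡ 1 (mod 2) but 1 ≡ 1 (mod 5), so the conjunction on the right does not hold.

(⇐) Conversely, if k ≡ 0 (mod 5) and k ≡ 3 (mod 4), then by the Chinese remainder theorem k ≡ 15 (mod 20). Since 15 ≡ 1 (mod 2) and 2 ∣ 20, we get k ≡ 1 (mod 2).

Only the converse holds.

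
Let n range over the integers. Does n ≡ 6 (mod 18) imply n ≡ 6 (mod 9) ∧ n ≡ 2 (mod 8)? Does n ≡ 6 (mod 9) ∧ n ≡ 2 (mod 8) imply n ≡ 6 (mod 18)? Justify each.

[⇒] This fails: n = 24 gives 24 ≡ 6 (mod 18) but 24 ≡ 0 (mod 8), so the conjunction on the right does not hold.

[⇐] Conversely, if n ≡ 6 (mod 9) and n ≡ 2 (mod 8), then by the Chinese remainder theorem n ≡ 42 (mod 72). Since 42 ≡ 6 (mod 18) and 18 ∣ 72, we get n ≡ 6 (mod 18).

Only the converse holds.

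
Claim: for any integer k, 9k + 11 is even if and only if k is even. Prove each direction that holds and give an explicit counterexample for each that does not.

Forward direction. This fails: k = 1 gives 9k + 11 = 20, which is even, but 1 is odd, not even.

Converse. This also fails: k = 4 is even, but 9k + 11 = 47 is odd, not even.

Neither implication holds.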